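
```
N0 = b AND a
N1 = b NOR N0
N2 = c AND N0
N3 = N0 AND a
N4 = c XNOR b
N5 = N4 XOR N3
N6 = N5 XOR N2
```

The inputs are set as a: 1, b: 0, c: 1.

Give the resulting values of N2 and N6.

N2 = 0, N6 = 0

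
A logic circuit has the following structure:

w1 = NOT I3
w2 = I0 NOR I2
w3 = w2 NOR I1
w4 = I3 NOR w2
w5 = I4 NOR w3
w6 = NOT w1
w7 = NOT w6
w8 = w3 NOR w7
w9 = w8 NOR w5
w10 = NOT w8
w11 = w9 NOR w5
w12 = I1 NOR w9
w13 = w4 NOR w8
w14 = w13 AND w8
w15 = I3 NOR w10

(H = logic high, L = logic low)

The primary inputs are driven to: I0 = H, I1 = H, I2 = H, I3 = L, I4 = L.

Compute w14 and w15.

w14 = L, w15 = L

w1 = NOT I3 = NOT L = H
w2 = I0 NOR I2 = H NOR H = L
w3 = w2 NOR I1 = L NOR H = L
w4 = I3 NOR w2 = L NOR L = H
w6 = NOT w1 = NOT H = L
w7 = NOT w6 = NOT L = H
w8 = w3 NOR w7 = L NOR H = L
w10 = NOT w8 = NOT L = H
w13 = w4 NOR w8 = H NOR L = L
w14 = w13 AND w8 = L AND L = L
w15 = I3 NOR w10 = L NOR H = L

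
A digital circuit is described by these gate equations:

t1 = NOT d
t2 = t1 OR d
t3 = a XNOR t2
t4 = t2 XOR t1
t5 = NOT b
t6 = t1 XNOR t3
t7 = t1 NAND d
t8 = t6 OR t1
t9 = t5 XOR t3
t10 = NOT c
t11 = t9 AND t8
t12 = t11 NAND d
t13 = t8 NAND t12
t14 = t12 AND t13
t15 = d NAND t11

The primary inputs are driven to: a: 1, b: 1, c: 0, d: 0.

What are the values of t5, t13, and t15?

t5 = 0  t13 = 0  t15 = 1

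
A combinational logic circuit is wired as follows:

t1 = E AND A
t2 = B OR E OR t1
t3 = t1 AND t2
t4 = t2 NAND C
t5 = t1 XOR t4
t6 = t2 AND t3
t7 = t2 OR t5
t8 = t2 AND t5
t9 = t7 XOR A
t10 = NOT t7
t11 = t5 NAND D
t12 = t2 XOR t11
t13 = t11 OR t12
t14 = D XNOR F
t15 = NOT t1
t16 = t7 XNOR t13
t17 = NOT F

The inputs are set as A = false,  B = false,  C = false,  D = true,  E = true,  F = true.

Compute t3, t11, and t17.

t3 = false, t11 = false, t17 = false

t1 = E AND A = true AND false = false
t2 = B OR E OR t1 = false OR true OR false = true
t3 = t1 AND t2 = false AND true = false
t4 = t2 NAND C = true NAND false = true
t5 = t1 XOR t4 = false XOR true = true
t11 = t5 NAND D = true NAND true = false
t17 = NOT F = NOT true = false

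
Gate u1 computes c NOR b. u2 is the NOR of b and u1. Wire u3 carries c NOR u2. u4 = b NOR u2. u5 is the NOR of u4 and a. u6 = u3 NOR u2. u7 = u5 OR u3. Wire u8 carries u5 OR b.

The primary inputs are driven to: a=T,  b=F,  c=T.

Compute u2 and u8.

u1 = c NOR b = T NOR F = F
u2 = b NOR u1 = F NOR F = T
u4 = b NOR u2 = F NOR T = F
u5 = u4 NOR a = F NOR T = F
u8 = u5 OR b = F OR F = F

u2 = T, u8 = F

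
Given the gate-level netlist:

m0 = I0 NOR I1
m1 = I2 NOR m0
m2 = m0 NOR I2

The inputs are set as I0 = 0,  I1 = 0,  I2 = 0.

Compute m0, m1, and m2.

m0 = 1; m1 = 0; m2 = 0

m0 = I0 NOR I1 = 0 NOR 0 = 1
m1 = I2 NOR m0 = 0 NOR 1 = 0
m2 = m0 NOR I2 = 1 NOR 0 = 0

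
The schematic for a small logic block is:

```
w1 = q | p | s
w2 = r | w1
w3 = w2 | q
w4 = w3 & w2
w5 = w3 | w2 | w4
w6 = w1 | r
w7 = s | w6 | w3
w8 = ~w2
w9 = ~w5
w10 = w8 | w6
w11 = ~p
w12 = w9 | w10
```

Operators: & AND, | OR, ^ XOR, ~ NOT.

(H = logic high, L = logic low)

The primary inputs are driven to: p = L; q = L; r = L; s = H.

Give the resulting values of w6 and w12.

w6 = H  w12 = H

w1 = q OR p OR s = L OR L OR H = H
w2 = r OR w1 = L OR H = H
w3 = w2 OR q = H OR L = H
w4 = w3 AND w2 = H AND H = H
w5 = w3 OR w2 OR w4 = H OR H OR H = H
w6 = w1 OR r = H OR L = H
w8 = NOT w2 = NOT H = L
w9 = NOT w5 = NOT H = L
w10 = w8 OR w6 = L OR H = H
w12 = w9 OR w10 = L OR H = H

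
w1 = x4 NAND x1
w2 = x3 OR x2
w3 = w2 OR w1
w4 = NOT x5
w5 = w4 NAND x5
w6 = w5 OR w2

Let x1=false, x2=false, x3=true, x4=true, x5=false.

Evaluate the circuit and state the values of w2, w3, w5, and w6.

w1 = x4 NAND x1 = true NAND false = true
w2 = x3 OR x2 = true OR false = true
w3 = w2 OR w1 = true OR true = true
w4 = NOT x5 = NOT false = true
w5 = w4 NAND x5 = true NAND false = true
w6 = w5 OR w2 = true OR true = true

w2 = true  w3 = true  w5 = true  w6 = true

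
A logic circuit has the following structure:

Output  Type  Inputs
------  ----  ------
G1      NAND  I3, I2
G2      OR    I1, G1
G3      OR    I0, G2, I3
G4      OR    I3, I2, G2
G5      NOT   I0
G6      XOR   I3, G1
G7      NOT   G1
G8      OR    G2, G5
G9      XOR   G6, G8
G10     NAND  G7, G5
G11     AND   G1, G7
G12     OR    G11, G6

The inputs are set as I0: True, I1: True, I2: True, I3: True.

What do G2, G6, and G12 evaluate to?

G1 = I3 NAND I2 = True NAND True = False
G2 = I1 OR G1 = True OR False = True
G6 = I3 XOR G1 = True XOR False = True
G7 = NOT G1 = NOT False = True
G11 = G1 AND G7 = False AND True = False
G12 = G11 OR G6 = False OR True = True

G2 = True  G6 = True  G12 = True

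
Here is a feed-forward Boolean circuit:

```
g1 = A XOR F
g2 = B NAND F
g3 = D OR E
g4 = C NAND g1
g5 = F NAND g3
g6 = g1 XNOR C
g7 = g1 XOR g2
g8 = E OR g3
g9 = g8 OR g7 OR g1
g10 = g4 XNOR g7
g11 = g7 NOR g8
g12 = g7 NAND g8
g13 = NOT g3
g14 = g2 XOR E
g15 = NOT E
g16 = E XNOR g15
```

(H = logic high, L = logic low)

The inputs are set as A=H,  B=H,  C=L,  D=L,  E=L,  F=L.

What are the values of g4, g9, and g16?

g4 = H, g9 = H, g16 = L

g1 = A XOR F = H XOR L = H
g2 = B NAND F = H NAND L = H
g3 = D OR E = L OR L = L
g4 = C NAND g1 = L NAND H = H
g7 = g1 XOR g2 = H XOR H = L
g8 = E OR g3 = L OR L = L
g9 = g8 OR g7 OR g1 = L OR L OR H = H
g15 = NOT E = NOT L = H
g16 = E XNOR g15 = L XNOR H = L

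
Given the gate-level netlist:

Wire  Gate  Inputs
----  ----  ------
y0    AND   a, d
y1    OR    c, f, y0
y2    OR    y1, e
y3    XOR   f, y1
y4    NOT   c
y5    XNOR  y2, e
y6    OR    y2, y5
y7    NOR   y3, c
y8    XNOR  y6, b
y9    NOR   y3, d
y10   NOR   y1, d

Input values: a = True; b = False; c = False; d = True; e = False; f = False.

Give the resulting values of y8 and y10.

y0 = a AND d = True AND True = True
y1 = c OR f OR y0 = False OR False OR True = True
y2 = y1 OR e = True OR False = True
y5 = y2 XNOR e = True XNOR False = False
y6 = y2 OR y5 = True OR False = True
y8 = y6 XNOR b = True XNOR False = False
y10 = y1 NOR d = True NOR True = False

y8 = False, y10 = False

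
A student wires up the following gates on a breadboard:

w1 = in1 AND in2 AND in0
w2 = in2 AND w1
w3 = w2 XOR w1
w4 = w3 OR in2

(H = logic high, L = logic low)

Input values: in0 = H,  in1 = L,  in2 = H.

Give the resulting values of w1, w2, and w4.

w1 = L  w2 = L  w4 = H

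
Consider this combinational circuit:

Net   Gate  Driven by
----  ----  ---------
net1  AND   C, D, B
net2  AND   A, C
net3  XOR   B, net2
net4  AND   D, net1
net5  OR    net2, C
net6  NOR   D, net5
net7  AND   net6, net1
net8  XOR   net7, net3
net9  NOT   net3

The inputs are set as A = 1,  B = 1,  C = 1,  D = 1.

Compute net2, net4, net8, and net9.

net2 = 1, net4 = 1, net8 = 0, net9 = 1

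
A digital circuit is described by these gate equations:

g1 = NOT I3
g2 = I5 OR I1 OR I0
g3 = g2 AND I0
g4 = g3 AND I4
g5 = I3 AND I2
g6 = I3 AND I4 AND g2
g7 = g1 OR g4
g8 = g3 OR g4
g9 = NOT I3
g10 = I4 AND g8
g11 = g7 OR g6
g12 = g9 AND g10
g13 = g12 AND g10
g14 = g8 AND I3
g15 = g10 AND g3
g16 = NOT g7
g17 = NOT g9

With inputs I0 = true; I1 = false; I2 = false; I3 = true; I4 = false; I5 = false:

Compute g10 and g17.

g10 = false, g17 = true

g2 = I5 OR I1 OR I0 = false OR false OR true = true
g3 = g2 AND I0 = true AND true = true
g4 = g3 AND I4 = true AND false = false
g8 = g3 OR g4 = true OR false = true
g9 = NOT I3 = NOT true = false
g10 = I4 AND g8 = false AND true = false
g17 = NOT g9 = NOT false = true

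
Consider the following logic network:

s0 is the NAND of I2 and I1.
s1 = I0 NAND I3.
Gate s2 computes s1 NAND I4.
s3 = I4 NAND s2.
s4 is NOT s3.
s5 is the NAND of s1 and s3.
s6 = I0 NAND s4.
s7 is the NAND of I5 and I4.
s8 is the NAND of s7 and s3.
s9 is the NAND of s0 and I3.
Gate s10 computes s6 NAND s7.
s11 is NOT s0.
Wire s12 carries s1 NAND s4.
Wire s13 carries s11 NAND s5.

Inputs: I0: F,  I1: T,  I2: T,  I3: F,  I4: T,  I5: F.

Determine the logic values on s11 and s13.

s0 = I2 NAND I1 = T NAND T = F
s1 = I0 NAND I3 = F NAND F = T
s2 = s1 NAND I4 = T NAND T = F
s3 = I4 NAND s2 = T NAND F = T
s5 = s1 NAND s3 = T NAND T = F
s11 = NOT s0 = NOT F = T
s13 = s11 NAND s5 = T NAND F = T

s11 = T  s13 = T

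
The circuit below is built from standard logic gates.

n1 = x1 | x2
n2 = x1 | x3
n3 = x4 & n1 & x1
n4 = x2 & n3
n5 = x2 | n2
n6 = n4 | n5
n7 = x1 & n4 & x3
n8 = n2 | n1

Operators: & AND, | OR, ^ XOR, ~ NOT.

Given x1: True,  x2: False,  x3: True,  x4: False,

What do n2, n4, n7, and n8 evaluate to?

n1 = x1 OR x2 = True OR False = True
n2 = x1 OR x3 = True OR True = True
n3 = x4 AND n1 AND x1 = False AND True AND True = False
n4 = x2 AND n3 = False AND False = False
n7 = x1 AND n4 AND x3 = True AND False AND True = False
n8 = n2 OR n1 = True OR True = True

n2 = True; n4 = False; n7 = False; n8 = True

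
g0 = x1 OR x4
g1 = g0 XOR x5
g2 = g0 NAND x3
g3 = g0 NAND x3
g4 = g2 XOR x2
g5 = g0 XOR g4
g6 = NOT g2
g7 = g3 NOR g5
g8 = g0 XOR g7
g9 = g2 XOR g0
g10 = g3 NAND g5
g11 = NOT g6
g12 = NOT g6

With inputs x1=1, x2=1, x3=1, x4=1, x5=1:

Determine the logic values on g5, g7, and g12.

g0 = x1 OR x4 = 1 OR 1 = 1
g2 = g0 NAND x3 = 1 NAND 1 = 0
g3 = g0 NAND x3 = 1 NAND 1 = 0
g4 = g2 XOR x2 = 0 XOR 1 = 1
g5 = g0 XOR g4 = 1 XOR 1 = 0
g6 = NOT g2 = NOT 0 = 1
g7 = g3 NOR g5 = 0 NOR 0 = 1
g12 = NOT g6 = NOT 1 = 0

g5 = 0, g7 = 1, g12 = 0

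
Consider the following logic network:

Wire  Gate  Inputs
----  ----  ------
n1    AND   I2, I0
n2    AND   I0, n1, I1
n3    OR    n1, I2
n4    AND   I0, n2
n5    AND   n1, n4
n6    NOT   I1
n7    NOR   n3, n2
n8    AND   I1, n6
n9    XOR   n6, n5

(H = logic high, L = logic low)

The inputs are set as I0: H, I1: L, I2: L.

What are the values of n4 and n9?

n1 = I2 AND I0 = L AND H = L
n2 = I0 AND n1 AND I1 = H AND L AND L = L
n4 = I0 AND n2 = H AND L = L
n5 = n1 AND n4 = L AND L = L
n6 = NOT I1 = NOT L = H
n9 = n6 XOR n5 = H XOR L = H

n4 = L; n9 = H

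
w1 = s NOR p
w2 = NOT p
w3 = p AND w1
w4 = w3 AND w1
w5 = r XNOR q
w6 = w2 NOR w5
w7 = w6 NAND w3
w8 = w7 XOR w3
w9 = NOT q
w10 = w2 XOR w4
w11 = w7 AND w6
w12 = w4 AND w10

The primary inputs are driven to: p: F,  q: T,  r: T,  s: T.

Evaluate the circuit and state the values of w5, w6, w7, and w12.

w5 = T, w6 = F, w7 = T, w12 = F

w1 = s NOR p = T NOR F = F
w2 = NOT p = NOT F = T
w3 = p AND w1 = F AND F = F
w4 = w3 AND w1 = F AND F = F
w5 = r XNOR q = T XNOR T = T
w6 = w2 NOR w5 = T NOR T = F
w7 = w6 NAND w3 = F NAND F = T
w10 = w2 XOR w4 = T XOR F = T
w12 = w4 AND w10 = F AND T = F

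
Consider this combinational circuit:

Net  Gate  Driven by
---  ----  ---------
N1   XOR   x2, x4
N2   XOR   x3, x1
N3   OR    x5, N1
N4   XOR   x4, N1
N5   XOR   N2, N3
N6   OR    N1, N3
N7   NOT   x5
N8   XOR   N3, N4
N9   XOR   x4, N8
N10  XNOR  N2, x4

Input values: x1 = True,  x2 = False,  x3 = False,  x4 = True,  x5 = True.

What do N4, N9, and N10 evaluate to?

N4 = False, N9 = False, N10 = True

N1 = x2 XOR x4 = False XOR True = True
N2 = x3 XOR x1 = False XOR True = True
N3 = x5 OR N1 = True OR True = True
N4 = x4 XOR N1 = True XOR True = False
N8 = N3 XOR N4 = True XOR False = True
N9 = x4 XOR N8 = True XOR True = False
N10 = N2 XNOR x4 = True XNOR True = True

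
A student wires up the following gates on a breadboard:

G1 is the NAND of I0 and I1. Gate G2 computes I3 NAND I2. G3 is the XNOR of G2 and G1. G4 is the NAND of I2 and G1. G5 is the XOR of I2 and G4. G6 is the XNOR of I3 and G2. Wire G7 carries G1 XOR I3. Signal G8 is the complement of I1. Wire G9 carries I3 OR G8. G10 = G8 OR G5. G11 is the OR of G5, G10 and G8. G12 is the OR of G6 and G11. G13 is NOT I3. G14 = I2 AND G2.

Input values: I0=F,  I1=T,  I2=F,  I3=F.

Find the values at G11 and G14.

G11 = T, G14 = F

G1 = I0 NAND I1 = F NAND T = T
G2 = I3 NAND I2 = F NAND F = T
G4 = I2 NAND G1 = F NAND T = T
G5 = I2 XOR G4 = F XOR T = T
G8 = NOT I1 = NOT T = F
G10 = G8 OR G5 = F OR T = T
G11 = G5 OR G10 OR G8 = T OR T OR F = T
G14 = I2 AND G2 = F AND T = F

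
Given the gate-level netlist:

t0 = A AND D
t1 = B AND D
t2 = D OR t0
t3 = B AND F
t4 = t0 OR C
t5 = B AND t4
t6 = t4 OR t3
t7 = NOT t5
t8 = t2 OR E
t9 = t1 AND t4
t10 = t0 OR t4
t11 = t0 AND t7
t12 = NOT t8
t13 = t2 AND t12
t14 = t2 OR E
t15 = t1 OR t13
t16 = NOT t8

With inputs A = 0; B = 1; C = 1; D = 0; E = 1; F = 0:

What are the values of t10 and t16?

t0 = A AND D = 0 AND 0 = 0
t2 = D OR t0 = 0 OR 0 = 0
t4 = t0 OR C = 0 OR 1 = 1
t8 = t2 OR E = 0 OR 1 = 1
t10 = t0 OR t4 = 0 OR 1 = 1
t16 = NOT t8 = NOT 1 = 0

t10 = 1; t16 = 0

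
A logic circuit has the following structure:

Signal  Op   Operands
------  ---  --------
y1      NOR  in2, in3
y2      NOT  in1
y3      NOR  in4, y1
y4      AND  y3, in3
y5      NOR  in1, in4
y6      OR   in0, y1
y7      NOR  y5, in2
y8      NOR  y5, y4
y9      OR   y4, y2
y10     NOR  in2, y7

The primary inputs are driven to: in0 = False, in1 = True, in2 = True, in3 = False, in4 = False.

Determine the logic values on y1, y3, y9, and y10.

y1 = in2 NOR in3 = True NOR False = False
y2 = NOT in1 = NOT True = False
y3 = in4 NOR y1 = False NOR False = True
y4 = y3 AND in3 = True AND False = False
y5 = in1 NOR in4 = True NOR False = False
y7 = y5 NOR in2 = False NOR True = False
y9 = y4 OR y2 = False OR False = False
y10 = in2 NOR y7 = True NOR False = False

y1 = False; y3 = True; y9 = False; y10 = False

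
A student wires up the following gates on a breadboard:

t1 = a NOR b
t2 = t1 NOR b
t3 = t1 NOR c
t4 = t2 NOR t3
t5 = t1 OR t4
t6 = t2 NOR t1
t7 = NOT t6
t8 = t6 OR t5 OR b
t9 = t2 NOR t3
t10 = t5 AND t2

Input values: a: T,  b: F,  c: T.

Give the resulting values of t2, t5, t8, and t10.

t1 = a NOR b = T NOR F = F
t2 = t1 NOR b = F NOR F = T
t3 = t1 NOR c = F NOR T = F
t4 = t2 NOR t3 = T NOR F = F
t5 = t1 OR t4 = F OR F = F
t6 = t2 NOR t1 = T NOR F = F
t8 = t6 OR t5 OR b = F OR F OR F = F
t10 = t5 AND t2 = F AND T = F

t2 = T  t5 = F  t8 = F  t10 = F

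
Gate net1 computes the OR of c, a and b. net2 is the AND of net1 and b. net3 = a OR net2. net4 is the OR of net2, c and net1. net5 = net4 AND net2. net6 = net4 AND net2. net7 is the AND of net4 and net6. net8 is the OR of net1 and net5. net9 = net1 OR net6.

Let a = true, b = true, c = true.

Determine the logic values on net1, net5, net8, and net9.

net1 = true; net5 = true; net8 = true; net9 = true

net1 = c OR a OR b = true OR true OR true = true
net2 = net1 AND b = true AND true = true
net4 = net2 OR c OR net1 = true OR true OR true = true
net5 = net4 AND net2 = true AND true = true
net6 = net4 AND net2 = true AND true = true
net8 = net1 OR net5 = true OR true = true
net9 = net1 OR net6 = true OR true = true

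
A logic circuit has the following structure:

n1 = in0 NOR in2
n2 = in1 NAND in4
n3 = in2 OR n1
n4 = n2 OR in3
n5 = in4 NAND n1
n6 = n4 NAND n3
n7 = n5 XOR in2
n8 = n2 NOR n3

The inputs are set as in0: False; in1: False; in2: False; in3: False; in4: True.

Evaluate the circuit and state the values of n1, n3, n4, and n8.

n1 = in0 NOR in2 = False NOR False = True
n2 = in1 NAND in4 = False NAND True = True
n3 = in2 OR n1 = False OR True = True
n4 = n2 OR in3 = True OR False = True
n8 = n2 NOR n3 = True NOR True = False

n1 = True  n3 = True  n4 = True  n8 = False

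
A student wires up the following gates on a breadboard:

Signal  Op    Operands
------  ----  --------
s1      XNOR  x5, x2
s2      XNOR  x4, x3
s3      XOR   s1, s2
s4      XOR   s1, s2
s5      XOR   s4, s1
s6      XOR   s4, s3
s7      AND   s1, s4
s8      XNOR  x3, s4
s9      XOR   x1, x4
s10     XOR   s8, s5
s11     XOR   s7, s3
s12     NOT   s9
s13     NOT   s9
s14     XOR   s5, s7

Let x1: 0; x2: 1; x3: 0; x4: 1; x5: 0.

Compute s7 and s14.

s1 = x5 XNOR x2 = 0 XNOR 1 = 0
s2 = x4 XNOR x3 = 1 XNOR 0 = 0
s4 = s1 XOR s2 = 0 XOR 0 = 0
s5 = s4 XOR s1 = 0 XOR 0 = 0
s7 = s1 AND s4 = 0 AND 0 = 0
s14 = s5 XOR s7 = 0 XOR 0 = 0

s7 = 0; s14 = 0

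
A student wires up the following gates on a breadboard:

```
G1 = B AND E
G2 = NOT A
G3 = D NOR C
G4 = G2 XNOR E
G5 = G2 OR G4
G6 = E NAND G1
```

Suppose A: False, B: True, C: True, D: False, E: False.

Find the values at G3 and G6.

G3 = False, G6 = True

G1 = B AND E = True AND False = False
G3 = D NOR C = False NOR True = False
G6 = E NAND G1 = False NAND False = True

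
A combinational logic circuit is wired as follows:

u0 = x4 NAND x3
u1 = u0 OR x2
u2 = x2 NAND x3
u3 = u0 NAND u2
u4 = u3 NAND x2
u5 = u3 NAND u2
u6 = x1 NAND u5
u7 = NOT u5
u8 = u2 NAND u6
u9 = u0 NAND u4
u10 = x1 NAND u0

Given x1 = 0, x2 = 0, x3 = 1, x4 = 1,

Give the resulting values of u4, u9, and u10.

u4 = 1; u9 = 1; u10 = 1

u0 = x4 NAND x3 = 1 NAND 1 = 0
u2 = x2 NAND x3 = 0 NAND 1 = 1
u3 = u0 NAND u2 = 0 NAND 1 = 1
u4 = u3 NAND x2 = 1 NAND 0 = 1
u9 = u0 NAND u4 = 0 NAND 1 = 1
u10 = x1 NAND u0 = 0 NAND 0 = 1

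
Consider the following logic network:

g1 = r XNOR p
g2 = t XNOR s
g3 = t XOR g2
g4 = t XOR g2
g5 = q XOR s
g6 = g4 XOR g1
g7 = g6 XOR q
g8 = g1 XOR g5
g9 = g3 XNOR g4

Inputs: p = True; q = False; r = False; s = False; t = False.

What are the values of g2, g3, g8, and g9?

g2 = True, g3 = True, g8 = False, g9 = True

g1 = r XNOR p = False XNOR True = False
g2 = t XNOR s = False XNOR False = True
g3 = t XOR g2 = False XOR True = True
g4 = t XOR g2 = False XOR True = True
g5 = q XOR s = False XOR False = False
g8 = g1 XOR g5 = False XOR False = False
g9 = g3 XNOR g4 = True XNOR True = True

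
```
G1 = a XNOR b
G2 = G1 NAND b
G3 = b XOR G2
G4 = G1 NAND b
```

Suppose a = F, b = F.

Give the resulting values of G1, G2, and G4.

G1 = T, G2 = T, G4 = T

G1 = a XNOR b = F XNOR F = T
G2 = G1 NAND b = T NAND F = T
G4 = G1 NAND b = T NAND F = T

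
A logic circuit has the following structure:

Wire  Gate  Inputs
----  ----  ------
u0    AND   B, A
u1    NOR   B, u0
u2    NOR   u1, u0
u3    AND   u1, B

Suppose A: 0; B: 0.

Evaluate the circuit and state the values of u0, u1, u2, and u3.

u0 = B AND A = 0 AND 0 = 0
u1 = B NOR u0 = 0 NOR 0 = 1
u2 = u1 NOR u0 = 1 NOR 0 = 0
u3 = u1 AND B = 1 AND 0 = 0

u0 = 0, u1 = 1, u2 = 0, u3 = 0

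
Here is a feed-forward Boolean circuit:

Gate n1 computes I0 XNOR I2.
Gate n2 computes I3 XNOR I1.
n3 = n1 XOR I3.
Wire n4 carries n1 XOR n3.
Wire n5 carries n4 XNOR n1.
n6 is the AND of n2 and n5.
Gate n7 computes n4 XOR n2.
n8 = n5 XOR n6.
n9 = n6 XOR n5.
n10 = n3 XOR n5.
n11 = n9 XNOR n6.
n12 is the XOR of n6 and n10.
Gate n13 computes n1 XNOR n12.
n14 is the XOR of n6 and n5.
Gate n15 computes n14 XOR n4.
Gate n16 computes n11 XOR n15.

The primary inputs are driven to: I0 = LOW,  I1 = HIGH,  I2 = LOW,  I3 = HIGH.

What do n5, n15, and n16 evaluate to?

n5 = HIGH, n15 = HIGH, n16 = HIGH

n1 = I0 XNOR I2 = LOW XNOR LOW = HIGH
n2 = I3 XNOR I1 = HIGH XNOR HIGH = HIGH
n3 = n1 XOR I3 = HIGH XOR HIGH = LOW
n4 = n1 XOR n3 = HIGH XOR LOW = HIGH
n5 = n4 XNOR n1 = HIGH XNOR HIGH = HIGH
n6 = n2 AND n5 = HIGH AND HIGH = HIGH
n9 = n6 XOR n5 = HIGH XOR HIGH = LOW
n11 = n9 XNOR n6 = LOW XNOR HIGH = LOW
n14 = n6 XOR n5 = HIGH XOR HIGH = LOW
n15 = n14 XOR n4 = LOW XOR HIGH = HIGH
n16 = n11 XOR n15 = LOW XOR HIGH = HIGH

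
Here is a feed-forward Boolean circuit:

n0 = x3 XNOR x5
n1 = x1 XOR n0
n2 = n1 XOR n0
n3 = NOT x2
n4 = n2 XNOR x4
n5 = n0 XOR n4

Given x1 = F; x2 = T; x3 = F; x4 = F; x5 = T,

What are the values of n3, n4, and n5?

n3 = F, n4 = T, n5 = T

n0 = x3 XNOR x5 = F XNOR T = F
n1 = x1 XOR n0 = F XOR F = F
n2 = n1 XOR n0 = F XOR F = F
n3 = NOT x2 = NOT T = F
n4 = n2 XNOR x4 = F XNOR F = T
n5 = n0 XOR n4 = F XOR T = T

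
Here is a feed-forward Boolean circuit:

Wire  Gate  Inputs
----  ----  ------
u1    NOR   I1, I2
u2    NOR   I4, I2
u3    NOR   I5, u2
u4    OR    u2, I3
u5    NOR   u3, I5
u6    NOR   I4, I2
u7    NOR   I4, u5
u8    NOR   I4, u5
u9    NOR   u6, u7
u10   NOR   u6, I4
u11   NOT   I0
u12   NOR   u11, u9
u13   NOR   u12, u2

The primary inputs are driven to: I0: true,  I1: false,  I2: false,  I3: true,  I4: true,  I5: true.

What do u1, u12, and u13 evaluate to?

u1 = I1 NOR I2 = false NOR false = true
u2 = I4 NOR I2 = true NOR false = false
u3 = I5 NOR u2 = true NOR false = false
u5 = u3 NOR I5 = false NOR true = false
u6 = I4 NOR I2 = true NOR false = false
u7 = I4 NOR u5 = true NOR false = false
u9 = u6 NOR u7 = false NOR false = true
u11 = NOT I0 = NOT true = false
u12 = u11 NOR u9 = false NOR true = false
u13 = u12 NOR u2 = false NOR false = true

u1 = true; u12 = false; u13 = true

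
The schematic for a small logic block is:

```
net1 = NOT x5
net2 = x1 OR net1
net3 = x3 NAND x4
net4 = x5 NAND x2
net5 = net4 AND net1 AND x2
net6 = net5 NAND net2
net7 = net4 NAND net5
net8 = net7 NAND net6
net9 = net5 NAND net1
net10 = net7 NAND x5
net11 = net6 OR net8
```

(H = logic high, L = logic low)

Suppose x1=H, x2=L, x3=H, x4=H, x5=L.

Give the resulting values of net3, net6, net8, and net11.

net1 = NOT x5 = NOT L = H
net2 = x1 OR net1 = H OR H = H
net3 = x3 NAND x4 = H NAND H = L
net4 = x5 NAND x2 = L NAND L = H
net5 = net4 AND net1 AND x2 = H AND H AND L = L
net6 = net5 NAND net2 = L NAND H = H
net7 = net4 NAND net5 = H NAND L = H
net8 = net7 NAND net6 = H NAND H = L
net11 = net6 OR net8 = H OR L = H

net3 = L; net6 = H; net8 = L; net11 = H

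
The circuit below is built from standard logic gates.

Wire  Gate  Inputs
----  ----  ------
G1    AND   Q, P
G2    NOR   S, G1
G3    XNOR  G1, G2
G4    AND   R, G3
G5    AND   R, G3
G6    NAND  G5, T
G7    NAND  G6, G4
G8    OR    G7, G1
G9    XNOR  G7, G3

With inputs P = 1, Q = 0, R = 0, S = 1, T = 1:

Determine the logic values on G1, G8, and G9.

G1 = 0, G8 = 1, G9 = 1

G1 = Q AND P = 0 AND 1 = 0
G2 = S NOR G1 = 1 NOR 0 = 0
G3 = G1 XNOR G2 = 0 XNOR 0 = 1
G4 = R AND G3 = 0 AND 1 = 0
G5 = R AND G3 = 0 AND 1 = 0
G6 = G5 NAND T = 0 NAND 1 = 1
G7 = G6 NAND G4 = 1 NAND 0 = 1
G8 = G7 OR G1 = 1 OR 0 = 1
G9 = G7 XNOR G3 = 1 XNOR 1 = 1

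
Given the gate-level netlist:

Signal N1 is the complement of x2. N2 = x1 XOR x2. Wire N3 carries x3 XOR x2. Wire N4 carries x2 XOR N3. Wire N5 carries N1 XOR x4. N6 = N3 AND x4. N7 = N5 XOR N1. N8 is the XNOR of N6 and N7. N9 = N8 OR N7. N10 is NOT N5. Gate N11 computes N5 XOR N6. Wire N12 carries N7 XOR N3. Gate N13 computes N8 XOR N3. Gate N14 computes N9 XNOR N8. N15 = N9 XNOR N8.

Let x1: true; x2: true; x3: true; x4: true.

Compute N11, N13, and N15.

N11 = true, N13 = false, N15 = false

N1 = NOT x2 = NOT true = false
N3 = x3 XOR x2 = true XOR true = false
N5 = N1 XOR x4 = false XOR true = true
N6 = N3 AND x4 = false AND true = false
N7 = N5 XOR N1 = true XOR false = true
N8 = N6 XNOR N7 = false XNOR true = false
N9 = N8 OR N7 = false OR true = true
N11 = N5 XOR N6 = true XOR false = true
N13 = N8 XOR N3 = false XOR false = false
N15 = N9 XNOR N8 = true XNOR false = false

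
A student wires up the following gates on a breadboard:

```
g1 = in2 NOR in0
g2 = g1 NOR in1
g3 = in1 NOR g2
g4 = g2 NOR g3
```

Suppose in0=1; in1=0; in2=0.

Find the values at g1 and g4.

g1 = 0, g4 = 0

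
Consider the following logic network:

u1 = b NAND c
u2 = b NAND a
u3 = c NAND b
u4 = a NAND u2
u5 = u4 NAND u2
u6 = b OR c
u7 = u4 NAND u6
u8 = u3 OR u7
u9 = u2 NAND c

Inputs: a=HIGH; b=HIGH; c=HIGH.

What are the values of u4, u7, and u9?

u4 = HIGH, u7 = LOW, u9 = HIGH

u2 = b NAND a = HIGH NAND HIGH = LOW
u4 = a NAND u2 = HIGH NAND LOW = HIGH
u6 = b OR c = HIGH OR HIGH = HIGH
u7 = u4 NAND u6 = HIGH NAND HIGH = LOW
u9 = u2 NAND c = LOW NAND HIGH = HIGH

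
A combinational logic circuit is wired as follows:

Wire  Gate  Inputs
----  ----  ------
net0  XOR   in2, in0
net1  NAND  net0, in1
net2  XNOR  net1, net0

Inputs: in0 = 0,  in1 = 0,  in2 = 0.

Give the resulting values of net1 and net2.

net0 = in2 XOR in0 = 0 XOR 0 = 0
net1 = net0 NAND in1 = 0 NAND 0 = 1
net2 = net1 XNOR net0 = 1 XNOR 0 = 0

net1 = 1  net2 = 0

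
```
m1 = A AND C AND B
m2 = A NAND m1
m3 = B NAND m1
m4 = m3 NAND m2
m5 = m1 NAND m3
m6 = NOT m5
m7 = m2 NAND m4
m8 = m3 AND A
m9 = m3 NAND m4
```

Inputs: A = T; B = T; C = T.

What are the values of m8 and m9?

m8 = F; m9 = T

m1 = A AND C AND B = T AND T AND T = T
m2 = A NAND m1 = T NAND T = F
m3 = B NAND m1 = T NAND T = F
m4 = m3 NAND m2 = F NAND F = T
m8 = m3 AND A = F AND T = F
m9 = m3 NAND m4 = F NAND T = T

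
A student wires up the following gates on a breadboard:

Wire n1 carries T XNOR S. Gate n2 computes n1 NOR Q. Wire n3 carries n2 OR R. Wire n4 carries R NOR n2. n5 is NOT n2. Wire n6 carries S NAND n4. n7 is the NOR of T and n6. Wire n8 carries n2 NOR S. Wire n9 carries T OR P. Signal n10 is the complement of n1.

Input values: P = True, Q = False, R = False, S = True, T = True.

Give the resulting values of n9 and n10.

n1 = T XNOR S = True XNOR True = True
n9 = T OR P = True OR True = True
n10 = NOT n1 = NOT True = False

n9 = True, n10 = False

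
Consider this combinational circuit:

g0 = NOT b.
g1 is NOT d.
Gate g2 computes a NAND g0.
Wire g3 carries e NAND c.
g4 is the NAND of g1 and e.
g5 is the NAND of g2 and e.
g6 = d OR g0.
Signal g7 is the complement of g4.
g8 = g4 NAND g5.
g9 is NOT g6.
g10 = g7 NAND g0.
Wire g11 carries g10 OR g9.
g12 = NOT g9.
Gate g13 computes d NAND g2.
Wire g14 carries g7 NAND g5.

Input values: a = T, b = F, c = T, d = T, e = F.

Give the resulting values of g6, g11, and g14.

g6 = T, g11 = T, g14 = T

g0 = NOT b = NOT F = T
g1 = NOT d = NOT T = F
g2 = a NAND g0 = T NAND T = F
g4 = g1 NAND e = F NAND F = T
g5 = g2 NAND e = F NAND F = T
g6 = d OR g0 = T OR T = T
g7 = NOT g4 = NOT T = F
g9 = NOT g6 = NOT T = F
g10 = g7 NAND g0 = F NAND T = T
g11 = g10 OR g9 = T OR F = T
g14 = g7 NAND g5 = F NAND T = T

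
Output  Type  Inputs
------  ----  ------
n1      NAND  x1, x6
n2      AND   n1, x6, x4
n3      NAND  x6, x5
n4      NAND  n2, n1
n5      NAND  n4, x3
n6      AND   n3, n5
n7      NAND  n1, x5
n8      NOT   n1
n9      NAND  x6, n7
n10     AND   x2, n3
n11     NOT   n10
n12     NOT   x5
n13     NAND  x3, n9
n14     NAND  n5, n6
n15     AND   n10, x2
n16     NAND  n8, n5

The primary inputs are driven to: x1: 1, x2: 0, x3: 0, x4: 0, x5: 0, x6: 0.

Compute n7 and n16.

n1 = x1 NAND x6 = 1 NAND 0 = 1
n2 = n1 AND x6 AND x4 = 1 AND 0 AND 0 = 0
n4 = n2 NAND n1 = 0 NAND 1 = 1
n5 = n4 NAND x3 = 1 NAND 0 = 1
n7 = n1 NAND x5 = 1 NAND 0 = 1
n8 = NOT n1 = NOT 1 = 0
n16 = n8 NAND n5 = 0 NAND 1 = 1

n7 = 1  n16 = 1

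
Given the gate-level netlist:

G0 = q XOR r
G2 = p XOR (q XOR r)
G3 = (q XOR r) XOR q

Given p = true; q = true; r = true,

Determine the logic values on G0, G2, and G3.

G0 = false, G2 = true, G3 = true

G0 = true XOR true = false
G2 = true XOR (true XOR true) = true
G3 = (true XOR true) XOR true = true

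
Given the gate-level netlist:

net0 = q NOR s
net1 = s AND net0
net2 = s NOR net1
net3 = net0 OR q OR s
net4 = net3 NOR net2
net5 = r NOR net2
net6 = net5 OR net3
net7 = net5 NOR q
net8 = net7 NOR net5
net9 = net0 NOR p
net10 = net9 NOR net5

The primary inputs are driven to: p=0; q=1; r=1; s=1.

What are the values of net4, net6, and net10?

net4 = 0, net6 = 1, net10 = 0

net0 = q NOR s = 1 NOR 1 = 0
net1 = s AND net0 = 1 AND 0 = 0
net2 = s NOR net1 = 1 NOR 0 = 0
net3 = net0 OR q OR s = 0 OR 1 OR 1 = 1
net4 = net3 NOR net2 = 1 NOR 0 = 0
net5 = r NOR net2 = 1 NOR 0 = 0
net6 = net5 OR net3 = 0 OR 1 = 1
net9 = net0 NOR p = 0 NOR 0 = 1
net10 = net9 NOR net5 = 1 NOR 0 = 0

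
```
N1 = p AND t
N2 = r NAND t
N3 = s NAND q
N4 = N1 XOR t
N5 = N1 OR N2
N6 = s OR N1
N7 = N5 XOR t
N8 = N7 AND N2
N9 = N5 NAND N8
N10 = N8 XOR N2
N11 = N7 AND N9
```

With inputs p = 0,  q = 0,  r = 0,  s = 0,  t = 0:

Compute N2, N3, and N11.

N1 = p AND t = 0 AND 0 = 0
N2 = r NAND t = 0 NAND 0 = 1
N3 = s NAND q = 0 NAND 0 = 1
N5 = N1 OR N2 = 0 OR 1 = 1
N7 = N5 XOR t = 1 XOR 0 = 1
N8 = N7 AND N2 = 1 AND 1 = 1
N9 = N5 NAND N8 = 1 NAND 1 = 0
N11 = N7 AND N9 = 1 AND 0 = 0

N2 = 1, N3 = 1, N11 = 0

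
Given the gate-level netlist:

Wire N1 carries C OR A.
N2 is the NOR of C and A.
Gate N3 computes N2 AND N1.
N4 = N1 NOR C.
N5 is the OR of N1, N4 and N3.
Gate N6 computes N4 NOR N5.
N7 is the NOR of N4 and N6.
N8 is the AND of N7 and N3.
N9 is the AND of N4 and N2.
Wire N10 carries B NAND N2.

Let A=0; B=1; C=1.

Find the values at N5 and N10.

N1 = C OR A = 1 OR 0 = 1
N2 = C NOR A = 1 NOR 0 = 0
N3 = N2 AND N1 = 0 AND 1 = 0
N4 = N1 NOR C = 1 NOR 1 = 0
N5 = N1 OR N4 OR N3 = 1 OR 0 OR 0 = 1
N10 = B NAND N2 = 1 NAND 0 = 1

N5 = 1  N10 = 1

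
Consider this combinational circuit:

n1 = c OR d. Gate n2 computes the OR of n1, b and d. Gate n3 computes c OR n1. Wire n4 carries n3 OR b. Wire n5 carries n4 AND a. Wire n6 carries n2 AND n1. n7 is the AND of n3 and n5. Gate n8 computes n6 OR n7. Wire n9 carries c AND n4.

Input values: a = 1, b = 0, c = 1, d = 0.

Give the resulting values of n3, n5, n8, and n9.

n1 = c OR d = 1 OR 0 = 1
n2 = n1 OR b OR d = 1 OR 0 OR 0 = 1
n3 = c OR n1 = 1 OR 1 = 1
n4 = n3 OR b = 1 OR 0 = 1
n5 = n4 AND a = 1 AND 1 = 1
n6 = n2 AND n1 = 1 AND 1 = 1
n7 = n3 AND n5 = 1 AND 1 = 1
n8 = n6 OR n7 = 1 OR 1 = 1
n9 = c AND n4 = 1 AND 1 = 1

n3 = 1; n5 = 1; n8 = 1; n9 = 1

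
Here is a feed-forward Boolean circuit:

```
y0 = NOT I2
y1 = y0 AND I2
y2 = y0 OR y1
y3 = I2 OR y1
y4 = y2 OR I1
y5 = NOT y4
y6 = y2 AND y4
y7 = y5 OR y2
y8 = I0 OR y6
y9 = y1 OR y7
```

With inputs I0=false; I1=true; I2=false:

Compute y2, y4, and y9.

y2 = true, y4 = true, y9 = true

y0 = NOT I2 = NOT false = true
y1 = y0 AND I2 = true AND false = false
y2 = y0 OR y1 = true OR false = true
y4 = y2 OR I1 = true OR true = true
y5 = NOT y4 = NOT true = false
y7 = y5 OR y2 = false OR true = true
y9 = y1 OR y7 = false OR true = true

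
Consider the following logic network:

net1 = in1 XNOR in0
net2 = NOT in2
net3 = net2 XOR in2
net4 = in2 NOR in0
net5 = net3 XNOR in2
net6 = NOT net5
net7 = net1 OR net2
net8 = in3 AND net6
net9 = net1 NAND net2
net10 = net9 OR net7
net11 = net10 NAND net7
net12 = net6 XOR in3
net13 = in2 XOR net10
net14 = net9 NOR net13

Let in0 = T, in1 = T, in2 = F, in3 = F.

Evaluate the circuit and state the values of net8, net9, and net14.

net1 = in1 XNOR in0 = T XNOR T = T
net2 = NOT in2 = NOT F = T
net3 = net2 XOR in2 = T XOR F = T
net5 = net3 XNOR in2 = T XNOR F = F
net6 = NOT net5 = NOT F = T
net7 = net1 OR net2 = T OR T = T
net8 = in3 AND net6 = F AND T = F
net9 = net1 NAND net2 = T NAND T = F
net10 = net9 OR net7 = F OR T = T
net13 = in2 XOR net10 = F XOR T = T
net14 = net9 NOR net13 = F NOR T = F

net8 = F; net9 = F; net14 = F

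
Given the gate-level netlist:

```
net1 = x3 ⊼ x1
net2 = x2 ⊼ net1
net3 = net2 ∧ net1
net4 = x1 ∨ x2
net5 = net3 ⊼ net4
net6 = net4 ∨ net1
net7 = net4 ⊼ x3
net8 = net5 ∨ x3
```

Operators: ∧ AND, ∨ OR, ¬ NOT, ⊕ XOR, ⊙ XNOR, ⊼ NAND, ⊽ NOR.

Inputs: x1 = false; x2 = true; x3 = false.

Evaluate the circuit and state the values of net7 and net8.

net7 = true; net8 = true

net1 = x3 NAND x1 = false NAND false = true
net2 = x2 NAND net1 = true NAND true = false
net3 = net2 AND net1 = false AND true = false
net4 = x1 OR x2 = false OR true = true
net5 = net3 NAND net4 = false NAND true = true
net7 = net4 NAND x3 = true NAND false = true
net8 = net5 OR x3 = true OR false = true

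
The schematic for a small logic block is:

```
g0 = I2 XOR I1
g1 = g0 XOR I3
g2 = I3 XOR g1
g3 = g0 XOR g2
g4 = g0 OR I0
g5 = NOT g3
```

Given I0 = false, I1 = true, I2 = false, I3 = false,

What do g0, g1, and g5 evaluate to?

g0 = true, g1 = true, g5 = true

g0 = I2 XOR I1 = false XOR true = true
g1 = g0 XOR I3 = true XOR false = true
g2 = I3 XOR g1 = false XOR true = true
g3 = g0 XOR g2 = true XOR true = false
g5 = NOT g3 = NOT false = true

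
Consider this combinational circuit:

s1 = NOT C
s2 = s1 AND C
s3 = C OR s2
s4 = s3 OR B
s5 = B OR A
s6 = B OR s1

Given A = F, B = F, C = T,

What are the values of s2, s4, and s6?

s2 = F, s4 = T, s6 = F

s1 = NOT C = NOT T = F
s2 = s1 AND C = F AND T = F
s3 = C OR s2 = T OR F = T
s4 = s3 OR B = T OR F = T
s6 = B OR s1 = F OR F = F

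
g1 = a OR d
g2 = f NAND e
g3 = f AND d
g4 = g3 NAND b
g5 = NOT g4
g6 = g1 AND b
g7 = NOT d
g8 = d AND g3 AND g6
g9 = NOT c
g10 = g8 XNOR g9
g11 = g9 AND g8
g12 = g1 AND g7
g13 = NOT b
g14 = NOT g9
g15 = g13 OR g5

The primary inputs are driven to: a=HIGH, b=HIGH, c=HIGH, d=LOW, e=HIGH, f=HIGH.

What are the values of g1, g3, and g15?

g1 = a OR d = HIGH OR LOW = HIGH
g3 = f AND d = HIGH AND LOW = LOW
g4 = g3 NAND b = LOW NAND HIGH = HIGH
g5 = NOT g4 = NOT HIGH = LOW
g13 = NOT b = NOT HIGH = LOW
g15 = g13 OR g5 = LOW OR LOW = LOW

g1 = HIGH, g3 = LOW, g15 = LOW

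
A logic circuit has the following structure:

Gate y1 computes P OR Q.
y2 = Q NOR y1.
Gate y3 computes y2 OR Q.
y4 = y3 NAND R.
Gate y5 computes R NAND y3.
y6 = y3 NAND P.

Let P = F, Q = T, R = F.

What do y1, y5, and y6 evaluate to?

y1 = T, y5 = T, y6 = T

y1 = P OR Q = F OR T = T
y2 = Q NOR y1 = T NOR T = F
y3 = y2 OR Q = F OR T = T
y5 = R NAND y3 = F NAND T = T
y6 = y3 NAND P = T NAND F = T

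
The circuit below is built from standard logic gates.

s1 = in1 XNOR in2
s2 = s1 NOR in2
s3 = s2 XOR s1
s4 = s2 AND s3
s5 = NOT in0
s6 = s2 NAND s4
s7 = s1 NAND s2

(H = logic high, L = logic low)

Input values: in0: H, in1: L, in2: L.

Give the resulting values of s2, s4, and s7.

s1 = in1 XNOR in2 = L XNOR L = H
s2 = s1 NOR in2 = H NOR L = L
s3 = s2 XOR s1 = L XOR H = H
s4 = s2 AND s3 = L AND H = L
s7 = s1 NAND s2 = H NAND L = H

s2 = L; s4 = L; s7 = H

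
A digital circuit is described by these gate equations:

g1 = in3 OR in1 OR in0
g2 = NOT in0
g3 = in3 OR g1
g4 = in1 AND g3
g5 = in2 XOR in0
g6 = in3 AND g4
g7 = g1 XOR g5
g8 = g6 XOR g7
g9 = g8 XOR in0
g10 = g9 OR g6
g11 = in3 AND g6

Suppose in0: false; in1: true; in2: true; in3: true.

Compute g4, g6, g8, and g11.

g1 = in3 OR in1 OR in0 = true OR true OR false = true
g3 = in3 OR g1 = true OR true = true
g4 = in1 AND g3 = true AND true = true
g5 = in2 XOR in0 = true XOR false = true
g6 = in3 AND g4 = true AND true = true
g7 = g1 XOR g5 = true XOR true = false
g8 = g6 XOR g7 = true XOR false = true
g11 = in3 AND g6 = true AND true = true

g4 = true, g6 = true, g8 = true, g11 = true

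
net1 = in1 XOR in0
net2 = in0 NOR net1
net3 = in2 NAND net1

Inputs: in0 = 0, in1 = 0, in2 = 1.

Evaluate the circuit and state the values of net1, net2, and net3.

net1 = 0, net2 = 1, net3 = 1

net1 = in1 XOR in0 = 0 XOR 0 = 0
net2 = in0 NOR net1 = 0 NOR 0 = 1
net3 = in2 NAND net1 = 1 NAND 0 = 1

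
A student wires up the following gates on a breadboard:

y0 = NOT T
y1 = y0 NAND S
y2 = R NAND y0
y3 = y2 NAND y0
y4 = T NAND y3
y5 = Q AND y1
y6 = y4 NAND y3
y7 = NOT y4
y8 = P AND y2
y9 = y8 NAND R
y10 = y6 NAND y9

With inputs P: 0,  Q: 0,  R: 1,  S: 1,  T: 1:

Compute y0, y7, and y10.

y0 = NOT T = NOT 1 = 0
y2 = R NAND y0 = 1 NAND 0 = 1
y3 = y2 NAND y0 = 1 NAND 0 = 1
y4 = T NAND y3 = 1 NAND 1 = 0
y6 = y4 NAND y3 = 0 NAND 1 = 1
y7 = NOT y4 = NOT 0 = 1
y8 = P AND y2 = 0 AND 1 = 0
y9 = y8 NAND R = 0 NAND 1 = 1
y10 = y6 NAND y9 = 1 NAND 1 = 0

y0 = 0, y7 = 1, y10 = 0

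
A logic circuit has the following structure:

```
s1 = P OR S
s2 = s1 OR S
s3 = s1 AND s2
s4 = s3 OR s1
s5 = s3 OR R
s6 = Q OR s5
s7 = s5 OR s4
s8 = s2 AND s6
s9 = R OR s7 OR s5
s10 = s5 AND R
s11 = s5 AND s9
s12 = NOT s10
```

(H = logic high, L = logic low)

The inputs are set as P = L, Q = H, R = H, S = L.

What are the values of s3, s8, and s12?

s3 = L  s8 = L  s12 = L

s1 = P OR S = L OR L = L
s2 = s1 OR S = L OR L = L
s3 = s1 AND s2 = L AND L = L
s5 = s3 OR R = L OR H = H
s6 = Q OR s5 = H OR H = H
s8 = s2 AND s6 = L AND H = L
s10 = s5 AND R = H AND H = H
s12 = NOT s10 = NOT H = L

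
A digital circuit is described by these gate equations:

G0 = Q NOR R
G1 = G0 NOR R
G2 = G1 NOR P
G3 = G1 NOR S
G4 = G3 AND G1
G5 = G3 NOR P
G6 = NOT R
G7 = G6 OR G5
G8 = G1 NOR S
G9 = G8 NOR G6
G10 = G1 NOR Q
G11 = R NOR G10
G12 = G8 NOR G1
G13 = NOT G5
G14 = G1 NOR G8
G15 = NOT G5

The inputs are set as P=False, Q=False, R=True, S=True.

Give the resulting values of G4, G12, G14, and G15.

G4 = False, G12 = True, G14 = True, G15 = False

G0 = Q NOR R = False NOR True = False
G1 = G0 NOR R = False NOR True = False
G3 = G1 NOR S = False NOR True = False
G4 = G3 AND G1 = False AND False = False
G5 = G3 NOR P = False NOR False = True
G8 = G1 NOR S = False NOR True = False
G12 = G8 NOR G1 = False NOR False = True
G14 = G1 NOR G8 = False NOR False = True
G15 = NOT G5 = NOT True = False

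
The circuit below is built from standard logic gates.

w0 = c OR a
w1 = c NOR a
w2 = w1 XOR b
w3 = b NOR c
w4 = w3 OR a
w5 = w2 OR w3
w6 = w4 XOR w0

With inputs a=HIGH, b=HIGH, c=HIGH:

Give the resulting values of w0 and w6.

w0 = HIGH, w6 = LOW

w0 = c OR a = HIGH OR HIGH = HIGH
w3 = b NOR c = HIGH NOR HIGH = LOW
w4 = w3 OR a = LOW OR HIGH = HIGH
w6 = w4 XOR w0 = HIGH XOR HIGH = LOW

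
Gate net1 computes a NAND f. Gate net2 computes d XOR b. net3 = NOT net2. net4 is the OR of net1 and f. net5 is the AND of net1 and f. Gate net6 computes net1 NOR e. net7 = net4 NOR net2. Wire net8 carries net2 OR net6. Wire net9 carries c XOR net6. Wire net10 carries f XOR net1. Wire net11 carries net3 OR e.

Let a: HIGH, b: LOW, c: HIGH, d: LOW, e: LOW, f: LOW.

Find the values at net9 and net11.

net1 = a NAND f = HIGH NAND LOW = HIGH
net2 = d XOR b = LOW XOR LOW = LOW
net3 = NOT net2 = NOT LOW = HIGH
net6 = net1 NOR e = HIGH NOR LOW = LOW
net9 = c XOR net6 = HIGH XOR LOW = HIGH
net11 = net3 OR e = HIGH OR LOW = HIGH

net9 = HIGH, net11 = HIGH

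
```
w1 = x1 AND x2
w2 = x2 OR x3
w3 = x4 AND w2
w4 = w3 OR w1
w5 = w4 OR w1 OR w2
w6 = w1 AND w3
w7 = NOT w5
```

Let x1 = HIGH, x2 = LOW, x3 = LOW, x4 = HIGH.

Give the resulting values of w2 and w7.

w1 = x1 AND x2 = HIGH AND LOW = LOW
w2 = x2 OR x3 = LOW OR LOW = LOW
w3 = x4 AND w2 = HIGH AND LOW = LOW
w4 = w3 OR w1 = LOW OR LOW = LOW
w5 = w4 OR w1 OR w2 = LOW OR LOW OR LOW = LOW
w7 = NOT w5 = NOT LOW = HIGH

w2 = LOW, w7 = HIGH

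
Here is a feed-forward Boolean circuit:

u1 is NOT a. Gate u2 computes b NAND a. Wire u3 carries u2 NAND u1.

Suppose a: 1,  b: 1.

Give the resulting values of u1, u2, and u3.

u1 = NOT a = NOT 1 = 0
u2 = b NAND a = 1 NAND 1 = 0
u3 = u2 NAND u1 = 0 NAND 0 = 1

u1 = 0, u2 = 0, u3 = 1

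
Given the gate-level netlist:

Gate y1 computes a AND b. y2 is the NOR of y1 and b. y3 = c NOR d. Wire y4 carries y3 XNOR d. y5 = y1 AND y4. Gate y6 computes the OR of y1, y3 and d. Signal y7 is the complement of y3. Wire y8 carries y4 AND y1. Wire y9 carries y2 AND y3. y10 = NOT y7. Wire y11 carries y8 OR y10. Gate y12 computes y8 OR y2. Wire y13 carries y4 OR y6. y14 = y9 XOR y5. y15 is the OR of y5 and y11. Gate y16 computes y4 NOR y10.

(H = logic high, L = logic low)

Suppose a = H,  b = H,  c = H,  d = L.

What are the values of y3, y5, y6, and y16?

y1 = a AND b = H AND H = H
y3 = c NOR d = H NOR L = L
y4 = y3 XNOR d = L XNOR L = H
y5 = y1 AND y4 = H AND H = H
y6 = y1 OR y3 OR d = H OR L OR L = H
y7 = NOT y3 = NOT L = H
y10 = NOT y7 = NOT H = L
y16 = y4 NOR y10 = H NOR L = L

y3 = L, y5 = H, y6 = H, y16 = L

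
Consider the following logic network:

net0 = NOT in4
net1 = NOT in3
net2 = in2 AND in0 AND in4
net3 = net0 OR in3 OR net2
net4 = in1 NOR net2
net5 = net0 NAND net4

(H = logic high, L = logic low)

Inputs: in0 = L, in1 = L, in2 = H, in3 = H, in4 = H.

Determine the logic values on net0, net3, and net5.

net0 = NOT in4 = NOT H = L
net2 = in2 AND in0 AND in4 = H AND L AND H = L
net3 = net0 OR in3 OR net2 = L OR H OR L = H
net4 = in1 NOR net2 = L NOR L = H
net5 = net0 NAND net4 = L NAND H = H

net0 = L, net3 = H, net5 = H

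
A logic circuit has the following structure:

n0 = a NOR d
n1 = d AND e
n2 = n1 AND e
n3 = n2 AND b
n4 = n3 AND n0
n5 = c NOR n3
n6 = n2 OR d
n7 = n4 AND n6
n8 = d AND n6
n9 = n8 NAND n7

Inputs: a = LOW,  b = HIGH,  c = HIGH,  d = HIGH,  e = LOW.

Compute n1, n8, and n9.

n1 = LOW, n8 = HIGH, n9 = HIGH

n0 = a NOR d = LOW NOR HIGH = LOW
n1 = d AND e = HIGH AND LOW = LOW
n2 = n1 AND e = LOW AND LOW = LOW
n3 = n2 AND b = LOW AND HIGH = LOW
n4 = n3 AND n0 = LOW AND LOW = LOW
n6 = n2 OR d = LOW OR HIGH = HIGH
n7 = n4 AND n6 = LOW AND HIGH = LOW
n8 = d AND n6 = HIGH AND HIGH = HIGH
n9 = n8 NAND n7 = HIGH NAND LOW = HIGH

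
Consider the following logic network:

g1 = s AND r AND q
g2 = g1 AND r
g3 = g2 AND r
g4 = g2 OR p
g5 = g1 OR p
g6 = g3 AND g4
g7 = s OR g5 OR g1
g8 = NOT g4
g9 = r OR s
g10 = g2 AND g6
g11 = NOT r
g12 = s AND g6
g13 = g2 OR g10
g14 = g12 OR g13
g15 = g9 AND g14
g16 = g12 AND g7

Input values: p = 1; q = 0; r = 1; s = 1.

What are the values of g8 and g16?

g8 = 0; g16 = 0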